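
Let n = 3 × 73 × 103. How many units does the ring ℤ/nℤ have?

φ(22557) = 22557 · (1 − 1/3) · (1 − 1/73) · (1 − 1/103)
       = 22557 · 14688/22557 = 14688.

14688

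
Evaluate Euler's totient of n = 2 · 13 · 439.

φ(2) = 2 − 1 = 1.
φ(13) = 13 − 1 = 12.
φ(439) = 439 − 1 = 438.
Multiply: 1 · 12 · 438 = 5256.

5256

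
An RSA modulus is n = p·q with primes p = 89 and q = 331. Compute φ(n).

29040

φ(pq) = (p−1)(q−1) = 88 · 330 = 29040.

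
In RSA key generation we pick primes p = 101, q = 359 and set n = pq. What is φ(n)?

φ(36259) = 36259 · (1 − 1/101) · (1 − 1/359)
       = 36259 · 35800/36259 = 35800.

35800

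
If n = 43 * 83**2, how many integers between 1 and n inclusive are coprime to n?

φ(43) = 43 − 1 = 42.
φ(83^2) = 83^1·(83−1) = 83·82 = 6806.
φ(296227) = 42 × 6806 = 285852.

285852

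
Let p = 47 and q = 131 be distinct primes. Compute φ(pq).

5980

φ(6157) = 6157 · (1 − 1/47) · (1 − 1/131)
       = 6157 · 5980/6157 = 5980.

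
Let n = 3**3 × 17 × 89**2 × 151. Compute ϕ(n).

338342400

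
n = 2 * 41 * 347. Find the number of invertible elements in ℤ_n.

13840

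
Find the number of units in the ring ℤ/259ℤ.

216

Factor 259: 259 = 7 · 37.
φ(259) = 259 · (1 − 1/7) · (1 − 1/37)
       = 259 · 216/259 = 216.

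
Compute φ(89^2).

7832

φ(89^2) = 89^2 − 89^1 = 7921 − 89 = 7832.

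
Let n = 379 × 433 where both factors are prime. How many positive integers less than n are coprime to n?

φ(n) = (p − 1)(q − 1) = (379−1)(433−1) = 378·432 = 163296.

163296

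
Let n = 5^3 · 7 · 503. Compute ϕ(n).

φ(5^3) = 5^3 − 5^2 = 125 − 25 = 100.
φ(7) = 7 − 1 = 6.
φ(503) = 503 − 1 = 502.
Since φ is multiplicative, φ(440125) = 100 · 6 · 502 = 301200.

301200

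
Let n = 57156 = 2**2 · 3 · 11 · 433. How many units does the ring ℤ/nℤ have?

φ(2^2) = 2^2 − 2^1 = 4 − 2 = 2.
φ(3) = 3 − 1 = 2.
φ(11) = 11 − 1 = 10.
φ(433) = 433 − 1 = 432.
Since φ is multiplicative, φ(57156) = 2 · 2 · 10 · 432 = 17280.

17280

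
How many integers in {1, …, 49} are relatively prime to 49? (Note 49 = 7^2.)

φ(7^2) = 7^2 − 7^1 = 49 − 7 = 42.

42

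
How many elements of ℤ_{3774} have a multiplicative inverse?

1152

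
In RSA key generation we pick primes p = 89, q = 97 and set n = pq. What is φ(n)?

8448

φ(8633) = 8633 · (1 − 1/89) · (1 − 1/97)
       = 8633 · 8448/8633 = 8448.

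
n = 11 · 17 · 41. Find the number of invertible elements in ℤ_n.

6400

φ(11) = 11 − 1 = 10.
φ(17) = 17 − 1 = 16.
φ(41) = 41 − 1 = 40.
Since φ is multiplicative, φ(7667) = 10 · 16 · 40 = 6400.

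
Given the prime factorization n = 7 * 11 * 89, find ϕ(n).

5280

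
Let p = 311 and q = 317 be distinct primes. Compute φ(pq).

97960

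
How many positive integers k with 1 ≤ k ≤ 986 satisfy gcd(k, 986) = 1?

First factor: 986 = 2 · 17 · 29.
φ(986) = 986 · (1 − 1/2) · (1 − 1/17) · (1 − 1/29)
       = 986 · 448/986 = 448.

448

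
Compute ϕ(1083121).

Prime factorization: 1083121 = 13^3 × 17 × 29.
φ(1083121) = 1083121 · (1 − 1/13) · (1 − 1/17) · (1 − 1/29)
       = 1083121 · 5376/6409 = 908544.

908544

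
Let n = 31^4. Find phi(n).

893730

φ(923521) = 923521 · (1 − 1/31)
       = 923521 · 30/31 = 893730.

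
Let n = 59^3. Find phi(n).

φ(59^3) = 59^2·(59−1) = 3481·58 = 201898.

201898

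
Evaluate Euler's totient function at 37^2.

φ(1369) = 1369 · (1 − 1/37)
       = 1369 · 36/37 = 1332.

1332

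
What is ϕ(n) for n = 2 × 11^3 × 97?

116160

φ(258214) = 258214 · (1 − 1/2) · (1 − 1/11) · (1 − 1/97)
       = 258214 · 960/2134 = 116160.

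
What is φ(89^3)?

φ(704969) = 704969 · (1 − 1/89)
       = 704969 · 88/89 = 697048.

697048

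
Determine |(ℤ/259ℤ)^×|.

259 = 7 · 37.
φ(7) = 7 − 1 = 6.
φ(37) = 37 − 1 = 36.
φ(259) = 6 × 36 = 216.

216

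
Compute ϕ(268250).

100800

Factor 268250: 268250 = 2 * 5^3 * 29 * 37.
φ(2) = 2 − 1 = 1.
φ(5^3) = 5^2·(5−1) = 25·4 = 100.
φ(29) = 29 − 1 = 28.
φ(37) = 37 − 1 = 36.
Since φ is multiplicative, φ(268250) = 1 · 100 · 28 · 36 = 100800.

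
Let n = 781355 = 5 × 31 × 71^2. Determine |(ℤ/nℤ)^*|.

596400

φ(5) = 5 − 1 = 4.
φ(31) = 31 − 1 = 30.
φ(71^2) = 71^2 − 71^1 = 5041 − 71 = 4970.
Multiply: 4 · 30 · 4970 = 596400.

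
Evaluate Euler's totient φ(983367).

498960

Prime factorization: 983367 = 3**3 · 7 · 11**2 · 43.
φ(3^3) = 3^2·(3−1) = 9·2 = 18.
φ(7) = 7 − 1 = 6.
φ(11^2) = 11^2 − 11^1 = 121 − 11 = 110.
φ(43) = 43 − 1 = 42.
φ(983367) = 18 × 6 × 110 × 42 = 498960.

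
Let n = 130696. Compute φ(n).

59520

Factor 130696: 130696 = 2**3 × 17 × 31**2.
φ(130696) = 130696 · (1 − 1/2) · (1 − 1/17) · (1 − 1/31)
       = 130696 · 480/1054 = 59520.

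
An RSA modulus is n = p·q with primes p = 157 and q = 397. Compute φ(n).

61776

For distinct primes, φ(pq) = (p−1)(q−1) = 156 × 396 = 61776.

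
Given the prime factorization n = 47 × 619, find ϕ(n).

φ(47) = 47 − 1 = 46.
φ(619) = 619 − 1 = 618.
φ(29093) = 46 × 618 = 28428.

28428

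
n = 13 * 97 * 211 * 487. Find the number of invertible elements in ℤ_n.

117573120

φ(129576577) = 129576577 · (1 − 1/13) · (1 − 1/97) · (1 − 1/211) · (1 − 1/487)
       = 129576577 · 117573120/129576577 = 117573120.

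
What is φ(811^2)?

φ(657721) = 657721 · (1 − 1/811)
       = 657721 · 810/811 = 656910.

656910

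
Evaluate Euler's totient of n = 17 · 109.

1728

φ(17) = 17 − 1 = 16.
φ(109) = 109 − 1 = 108.
Multiply: 16 · 108 = 1728.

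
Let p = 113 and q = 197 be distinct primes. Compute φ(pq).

21952

For distinct primes, φ(pq) = (p−1)(q−1) = 112 × 196 = 21952.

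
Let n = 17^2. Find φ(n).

φ(289) = 289 · (1 − 1/17)
       = 289 · 16/17 = 272.

272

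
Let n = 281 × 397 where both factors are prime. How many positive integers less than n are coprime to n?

110880

φ(281) = 281 − 1 = 280.
φ(397) = 397 − 1 = 396.
φ(111557) = 280 × 396 = 110880.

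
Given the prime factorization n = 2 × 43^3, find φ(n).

φ(2) = 2 − 1 = 1.
φ(43^3) = 43^2·(43−1) = 1849·42 = 77658.
φ(159014) = 1 × 77658 = 77658.

77658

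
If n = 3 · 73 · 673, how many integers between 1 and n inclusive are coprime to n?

96768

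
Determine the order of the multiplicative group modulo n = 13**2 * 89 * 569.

7797504

φ(8558329) = 8558329 · (1 − 1/13) · (1 − 1/89) · (1 − 1/569)
       = 8558329 · 599808/658333 = 7797504.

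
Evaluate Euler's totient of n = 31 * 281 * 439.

φ(31) = 31 − 1 = 30.
φ(281) = 281 − 1 = 280.
φ(439) = 439 − 1 = 438.
φ(3824129) = 30 × 280 × 438 = 3679200.

3679200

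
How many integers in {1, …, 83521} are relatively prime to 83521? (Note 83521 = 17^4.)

78608

φ(17^4) = 17^3·(17−1) = 4913·16 = 78608.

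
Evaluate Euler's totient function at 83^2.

6806

φ(6889) = 6889 · (1 − 1/83)
       = 6889 · 82/83 = 6806.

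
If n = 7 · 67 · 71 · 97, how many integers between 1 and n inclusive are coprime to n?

φ(7) = 7 − 1 = 6.
φ(67) = 67 − 1 = 66.
φ(71) = 71 − 1 = 70.
φ(97) = 97 − 1 = 96.
Since φ is multiplicative, φ(3230003) = 6 · 66 · 70 · 96 = 2661120.

2661120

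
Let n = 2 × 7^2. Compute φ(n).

φ(2) = 2 − 1 = 1.
φ(7^2) = 7^1·(7−1) = 7·6 = 42.
Since φ is multiplicative, φ(98) = 1 · 42 = 42.

42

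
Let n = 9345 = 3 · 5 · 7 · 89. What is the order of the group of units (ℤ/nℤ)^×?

4224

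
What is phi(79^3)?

φ(493039) = 493039 · (1 − 1/79)
       = 493039 · 78/79 = 486798.

486798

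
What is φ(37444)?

Factor 37444: 37444 = 2^2 * 11 * 23 * 37.
φ(2^2) = 2^1·(2−1) = 2·1 = 2.
φ(11) = 11 − 1 = 10.
φ(23) = 23 − 1 = 22.
φ(37) = 37 − 1 = 36.
Since φ is multiplicative, φ(37444) = 2 · 10 · 22 · 36 = 15840.

15840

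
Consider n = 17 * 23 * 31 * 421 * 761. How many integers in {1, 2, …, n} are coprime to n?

3370752000

φ(17) = 17 − 1 = 16.
φ(23) = 23 − 1 = 22.
φ(31) = 31 − 1 = 30.
φ(421) = 421 − 1 = 420.
φ(761) = 761 − 1 = 760.
Multiply: 16 · 22 · 30 · 420 · 760 = 3370752000.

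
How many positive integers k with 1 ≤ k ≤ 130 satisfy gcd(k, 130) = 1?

Prime factorization: 130 = 2 × 5 × 13.
φ(130) = 130 · (1 − 1/2) · (1 − 1/5) · (1 − 1/13)
       = 130 · 48/130 = 48.

48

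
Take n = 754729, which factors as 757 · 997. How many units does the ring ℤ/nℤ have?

752976

φ(757) = 757 − 1 = 756.
φ(997) = 997 − 1 = 996.
Since φ is multiplicative, φ(754729) = 756 · 996 = 752976.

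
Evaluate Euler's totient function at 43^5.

φ(43^5) = 43^4·(43−1) = 3418801·42 = 143589642.

143589642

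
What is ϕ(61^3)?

223260

φ(61^3) = 61^3 − 61^2 = 226981 − 3721 = 223260.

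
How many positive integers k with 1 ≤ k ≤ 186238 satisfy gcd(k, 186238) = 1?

78624

Prime factorization: 186238 = 2 · 13^2 · 19 · 29.
φ(2) = 2 − 1 = 1.
φ(13^2) = 13^2 − 13^1 = 169 − 13 = 156.
φ(19) = 19 − 1 = 18.
φ(29) = 29 − 1 = 28.
Multiply: 1 · 156 · 18 · 28 = 78624.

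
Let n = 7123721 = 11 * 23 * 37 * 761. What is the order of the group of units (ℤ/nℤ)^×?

φ(11) = 11 − 1 = 10.
φ(23) = 23 − 1 = 22.
φ(37) = 37 − 1 = 36.
φ(761) = 761 − 1 = 760.
Multiply: 10 · 22 · 36 · 760 = 6019200.

6019200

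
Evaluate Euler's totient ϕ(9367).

8064

9367 = 17 · 19 · 29.
φ(17) = 17 − 1 = 16.
φ(19) = 19 − 1 = 18.
φ(29) = 29 − 1 = 28.
Since φ is multiplicative, φ(9367) = 16 · 18 · 28 = 8064.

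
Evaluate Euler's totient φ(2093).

1584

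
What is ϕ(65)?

Factor 65: 65 = 5 * 13.
φ(5) = 5 − 1 = 4.
φ(13) = 13 − 1 = 12.
Since φ is multiplicative, φ(65) = 4 · 12 = 48.

48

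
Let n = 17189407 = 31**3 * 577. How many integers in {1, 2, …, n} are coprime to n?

φ(31^3) = 31^2·(31−1) = 961·30 = 28830.
φ(577) = 577 − 1 = 576.
Since φ is multiplicative, φ(17189407) = 28830 · 576 = 16606080.

16606080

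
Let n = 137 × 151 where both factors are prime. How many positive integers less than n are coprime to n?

20400

φ(137) = 137 − 1 = 136.
φ(151) = 151 − 1 = 150.
Multiply: 136 · 150 = 20400.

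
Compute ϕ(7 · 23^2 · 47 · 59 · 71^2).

40257238560

φ(51763100179) = 51763100179 · (1 − 1/7) · (1 − 1/23) · (1 − 1/47) · (1 − 1/59) · (1 − 1/71)
       = 51763100179 · 24652320/31698163 = 40257238560.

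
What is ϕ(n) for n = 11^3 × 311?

φ(413941) = 413941 · (1 − 1/11) · (1 − 1/311)
       = 413941 · 3100/3421 = 375100.

375100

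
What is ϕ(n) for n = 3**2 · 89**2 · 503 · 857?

20193026304

φ(3^2) = 3^2 − 3^1 = 9 − 3 = 6.
φ(89^2) = 89^1·(89−1) = 89·88 = 7832.
φ(503) = 503 − 1 = 502.
φ(857) = 857 − 1 = 856.
Since φ is multiplicative, φ(30730620519) = 6 · 7832 · 502 · 856 = 20193026304.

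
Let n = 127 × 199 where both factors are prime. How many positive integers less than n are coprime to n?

24948

φ(25273) = 25273 · (1 − 1/127) · (1 − 1/199)
       = 25273 · 24948/25273 = 24948.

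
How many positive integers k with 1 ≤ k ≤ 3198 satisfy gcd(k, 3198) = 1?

960

Factor 3198: 3198 = 2 · 3 · 13 · 41.
φ(3198) = 3198 · (1 − 1/2) · (1 − 1/3) · (1 − 1/13) · (1 − 1/41)
       = 3198 · 960/3198 = 960.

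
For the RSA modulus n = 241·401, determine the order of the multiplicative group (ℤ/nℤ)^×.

96000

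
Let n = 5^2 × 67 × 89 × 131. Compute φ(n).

15100800

φ(19528825) = 19528825 · (1 − 1/5) · (1 − 1/67) · (1 − 1/89) · (1 − 1/131)
       = 19528825 · 3020160/3905765 = 15100800.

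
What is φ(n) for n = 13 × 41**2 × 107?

2086080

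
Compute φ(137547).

Prime factorization: 137547 = 3^2 · 17 · 29 · 31.
φ(3^2) = 3^2 − 3^1 = 9 − 3 = 6.
φ(17) = 17 − 1 = 16.
φ(29) = 29 − 1 = 28.
φ(31) = 31 − 1 = 30.
Multiply: 6 · 16 · 28 · 30 = 80640.

80640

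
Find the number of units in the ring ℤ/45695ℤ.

First factor: 45695 = 5 · 13 · 19 · 37.
φ(45695) = 45695 · (1 − 1/5) · (1 − 1/13) · (1 − 1/19) · (1 − 1/37)
       = 45695 · 31104/45695 = 31104.

31104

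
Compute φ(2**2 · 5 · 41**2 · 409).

φ(13750580) = 13750580 · (1 − 1/2) · (1 − 1/5) · (1 − 1/41) · (1 − 1/409)
       = 13750580 · 65280/167690 = 5352960.

5352960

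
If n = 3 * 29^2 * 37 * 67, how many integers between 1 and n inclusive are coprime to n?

3858624

φ(6254517) = 6254517 · (1 − 1/3) · (1 − 1/29) · (1 − 1/37) · (1 − 1/67)
       = 6254517 · 133056/215673 = 3858624.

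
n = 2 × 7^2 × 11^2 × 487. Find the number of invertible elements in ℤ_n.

φ(5774846) = 5774846 · (1 − 1/2) · (1 − 1/7) · (1 − 1/11) · (1 − 1/487)
       = 5774846 · 29160/74998 = 2245320.

2245320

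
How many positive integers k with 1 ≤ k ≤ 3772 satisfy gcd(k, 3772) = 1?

1760

3772 = 2**2 · 23 · 41.
φ(2^2) = 2^2 − 2^1 = 4 − 2 = 2.
φ(23) = 23 − 1 = 22.
φ(41) = 41 − 1 = 40.
Multiply: 2 · 22 · 40 = 1760.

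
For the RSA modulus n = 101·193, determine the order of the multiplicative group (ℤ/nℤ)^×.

19200

For distinct primes, φ(pq) = (p−1)(q−1) = 100 × 192 = 19200.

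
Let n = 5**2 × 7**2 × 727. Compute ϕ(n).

φ(890575) = 890575 · (1 − 1/5) · (1 − 1/7) · (1 − 1/727)
       = 890575 · 17424/25445 = 609840.

609840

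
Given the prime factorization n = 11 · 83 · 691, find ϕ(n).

565800

φ(11) = 11 − 1 = 10.
φ(83) = 83 − 1 = 82.
φ(691) = 691 − 1 = 690.
Since φ is multiplicative, φ(630883) = 10 · 82 · 690 = 565800.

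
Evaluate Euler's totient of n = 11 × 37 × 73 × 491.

12700800

φ(14588101) = 14588101 · (1 − 1/11) · (1 − 1/37) · (1 − 1/73) · (1 − 1/491)
       = 14588101 · 12700800/14588101 = 12700800.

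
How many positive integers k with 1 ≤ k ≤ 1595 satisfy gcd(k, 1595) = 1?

Prime factorization: 1595 = 5 · 11 · 29.
φ(1595) = 1595 · (1 − 1/5) · (1 − 1/11) · (1 − 1/29)
       = 1595 · 1120/1595 = 1120.

1120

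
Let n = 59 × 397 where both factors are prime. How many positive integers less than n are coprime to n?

φ(23423) = 23423 · (1 − 1/59) · (1 − 1/397)
       = 23423 · 22968/23423 = 22968.

22968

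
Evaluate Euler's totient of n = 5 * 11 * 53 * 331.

686400

φ(964865) = 964865 · (1 − 1/5) · (1 − 1/11) · (1 − 1/53) · (1 − 1/331)
       = 964865 · 686400/964865 = 686400.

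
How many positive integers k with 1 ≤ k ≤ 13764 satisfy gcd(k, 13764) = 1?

Prime factorization: 13764 = 2^2 × 3 × 31 × 37.
φ(2^2) = 2^2 − 2^1 = 4 − 2 = 2.
φ(3) = 3 − 1 = 2.
φ(31) = 31 − 1 = 30.
φ(37) = 37 − 1 = 36.
Since φ is multiplicative, φ(13764) = 2 · 2 · 30 · 36 = 4320.

4320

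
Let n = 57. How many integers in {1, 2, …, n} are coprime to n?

First factor: 57 = 3 · 19.
φ(57) = 57 · (1 − 1/3) · (1 − 1/19)
       = 57 · 36/57 = 36.

36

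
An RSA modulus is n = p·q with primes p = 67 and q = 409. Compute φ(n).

26928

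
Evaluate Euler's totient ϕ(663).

384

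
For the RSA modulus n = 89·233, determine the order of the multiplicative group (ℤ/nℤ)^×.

For distinct primes, φ(pq) = (p−1)(q−1) = 88 × 232 = 20416.

20416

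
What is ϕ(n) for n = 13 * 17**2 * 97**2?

φ(13) = 13 − 1 = 12.
φ(17^2) = 17^2 − 17^1 = 289 − 17 = 272.
φ(97^2) = 97^2 − 97^1 = 9409 − 97 = 9312.
Multiply: 12 · 272 · 9312 = 30394368.

30394368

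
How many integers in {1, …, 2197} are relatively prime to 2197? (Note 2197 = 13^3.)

2028

φ(13^3) = 13^3 − 13^2 = 2197 − 169 = 2028.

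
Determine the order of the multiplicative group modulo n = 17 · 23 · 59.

20416

φ(23069) = 23069 · (1 − 1/17) · (1 − 1/23) · (1 − 1/59)
       = 23069 · 20416/23069 = 20416.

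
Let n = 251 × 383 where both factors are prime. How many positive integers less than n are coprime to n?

φ(251) = 251 − 1 = 250.
φ(383) = 383 − 1 = 382.
Since φ is multiplicative, φ(96133) = 250 · 382 = 95500.

95500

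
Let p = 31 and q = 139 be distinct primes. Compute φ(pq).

4140

For distinct primes, φ(pq) = (p−1)(q−1) = 30 × 138 = 4140.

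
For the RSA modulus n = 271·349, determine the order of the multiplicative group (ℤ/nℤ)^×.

93960

For distinct primes, φ(pq) = (p−1)(q−1) = 270 × 348 = 93960.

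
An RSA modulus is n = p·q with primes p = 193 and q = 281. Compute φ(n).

53760

φ(n) = (p − 1)(q − 1) = (193−1)(281−1) = 192·280 = 53760.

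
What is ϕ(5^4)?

500

φ(5^4) = 5^3·(5−1) = 125·4 = 500.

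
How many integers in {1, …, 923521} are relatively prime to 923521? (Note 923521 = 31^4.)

893730

φ(31^4) = 31^3·(31−1) = 29791·30 = 893730.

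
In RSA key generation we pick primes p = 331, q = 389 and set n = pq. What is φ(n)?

For distinct primes, φ(pq) = (p−1)(q−1) = 330 × 388 = 128040.

128040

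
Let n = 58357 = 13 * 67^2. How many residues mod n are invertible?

φ(58357) = 58357 · (1 − 1/13) · (1 − 1/67)
       = 58357 · 792/871 = 53064.

53064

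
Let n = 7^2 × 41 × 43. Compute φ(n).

70560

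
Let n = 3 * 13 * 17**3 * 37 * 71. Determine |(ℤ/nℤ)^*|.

φ(3) = 3 − 1 = 2.
φ(13) = 13 − 1 = 12.
φ(17^3) = 17^2·(17−1) = 289·16 = 4624.
φ(37) = 37 − 1 = 36.
φ(71) = 71 − 1 = 70.
Multiply: 2 · 12 · 4624 · 36 · 70 = 279659520.

279659520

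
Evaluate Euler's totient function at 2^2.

2

φ(4) = 4 · (1 − 1/2)
       = 4 · 1/2 = 2.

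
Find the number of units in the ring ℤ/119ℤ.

96

119 = 7 × 17.
φ(119) = 119 · (1 − 1/7) · (1 − 1/17)
       = 119 · 96/119 = 96.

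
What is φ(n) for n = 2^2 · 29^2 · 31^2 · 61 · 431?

38966256000

φ(84993649964) = 84993649964 · (1 − 1/2) · (1 − 1/29) · (1 − 1/31) · (1 − 1/61) · (1 − 1/431)
       = 84993649964 · 21672000/47271218 = 38966256000.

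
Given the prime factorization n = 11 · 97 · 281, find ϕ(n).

268800

φ(299827) = 299827 · (1 − 1/11) · (1 − 1/97) · (1 − 1/281)
       = 299827 · 268800/299827 = 268800.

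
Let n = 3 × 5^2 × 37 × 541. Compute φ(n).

777600

φ(1501275) = 1501275 · (1 − 1/3) · (1 − 1/5) · (1 − 1/37) · (1 − 1/541)
       = 1501275 · 155520/300255 = 777600.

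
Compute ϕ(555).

Factor 555: 555 = 3 × 5 × 37.
φ(555) = 555 · (1 − 1/3) · (1 − 1/5) · (1 − 1/37)
       = 555 · 288/555 = 288.

288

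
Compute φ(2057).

2057 = 11**2 × 17.
φ(11^2) = 11^2 − 11^1 = 121 − 11 = 110.
φ(17) = 17 − 1 = 16.
Since φ is multiplicative, φ(2057) = 110 · 16 = 1760.

1760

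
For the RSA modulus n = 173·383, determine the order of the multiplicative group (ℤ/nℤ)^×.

φ(n) = (p − 1)(q − 1) = (173−1)(383−1) = 172·382 = 65704.

65704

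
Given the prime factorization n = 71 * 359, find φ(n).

25060

φ(25489) = 25489 · (1 − 1/71) · (1 − 1/359)
       = 25489 · 25060/25489 = 25060.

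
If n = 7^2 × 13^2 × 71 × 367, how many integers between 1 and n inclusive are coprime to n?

φ(7^2) = 7^2 − 7^1 = 49 − 7 = 42.
φ(13^2) = 13^2 − 13^1 = 169 − 13 = 156.
φ(71) = 71 − 1 = 70.
φ(367) = 367 − 1 = 366.
Since φ is multiplicative, φ(215778017) = 42 · 156 · 70 · 366 = 167862240.

167862240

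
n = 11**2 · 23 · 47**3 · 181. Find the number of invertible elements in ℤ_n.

φ(52298033029) = 52298033029 · (1 − 1/11) · (1 − 1/23) · (1 − 1/47) · (1 − 1/181)
       = 52298033029 · 1821600/2152271 = 44263058400.

44263058400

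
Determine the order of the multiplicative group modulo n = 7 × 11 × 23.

1320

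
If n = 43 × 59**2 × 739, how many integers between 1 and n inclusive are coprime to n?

φ(110615737) = 110615737 · (1 − 1/43) · (1 − 1/59) · (1 − 1/739)
       = 110615737 · 1797768/1874843 = 106068312.

106068312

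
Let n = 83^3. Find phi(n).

φ(571787) = 571787 · (1 − 1/83)
       = 571787 · 82/83 = 564898.

564898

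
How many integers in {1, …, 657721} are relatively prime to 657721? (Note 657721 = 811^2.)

656910

φ(657721) = 657721 · (1 − 1/811)
       = 657721 · 810/811 = 656910.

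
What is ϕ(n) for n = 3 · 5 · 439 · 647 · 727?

φ(3097379865) = 3097379865 · (1 − 1/3) · (1 − 1/5) · (1 − 1/439) · (1 − 1/647) · (1 − 1/727)
       = 3097379865 · 1643361984/3097379865 = 1643361984.

1643361984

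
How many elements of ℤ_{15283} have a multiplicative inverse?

13440

First factor: 15283 = 17 · 29 · 31.
φ(17) = 17 − 1 = 16.
φ(29) = 29 − 1 = 28.
φ(31) = 31 − 1 = 30.
Multiply: 16 · 28 · 30 = 13440.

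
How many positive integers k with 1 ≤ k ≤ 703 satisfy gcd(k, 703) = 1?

703 = 19 * 37.
φ(19) = 19 − 1 = 18.
φ(37) = 37 − 1 = 36.
Since φ is multiplicative, φ(703) = 18 · 36 = 648.

648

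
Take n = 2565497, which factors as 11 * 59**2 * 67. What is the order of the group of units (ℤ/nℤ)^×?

φ(2565497) = 2565497 · (1 − 1/11) · (1 − 1/59) · (1 − 1/67)
       = 2565497 · 38280/43483 = 2258520.

2258520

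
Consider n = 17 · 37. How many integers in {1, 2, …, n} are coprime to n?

576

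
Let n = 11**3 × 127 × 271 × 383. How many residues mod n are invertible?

15724724400

φ(11^3) = 11^2·(11−1) = 121·10 = 1210.
φ(127) = 127 − 1 = 126.
φ(271) = 271 − 1 = 270.
φ(383) = 383 − 1 = 382.
Since φ is multiplicative, φ(17544857341) = 1210 · 126 · 270 · 382 = 15724724400.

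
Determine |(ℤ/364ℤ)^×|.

364 = 2**2 · 7 · 13.
φ(2^2) = 2^1·(2−1) = 2·1 = 2.
φ(7) = 7 − 1 = 6.
φ(13) = 13 − 1 = 12.
φ(364) = 2 × 6 × 12 = 144.

144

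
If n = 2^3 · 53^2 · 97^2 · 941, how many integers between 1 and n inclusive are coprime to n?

φ(2^3) = 2^2·(2−1) = 4·1 = 4.
φ(53^2) = 53^2 − 53^1 = 2809 − 53 = 2756.
φ(97^2) = 97^2 − 97^1 = 9409 − 97 = 9312.
φ(941) = 941 − 1 = 940.
Since φ is multiplicative, φ(198964144168) = 4 · 2756 · 9312 · 940 = 96496158720.

96496158720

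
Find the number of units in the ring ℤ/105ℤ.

Factor 105: 105 = 3 × 5 × 7.
φ(105) = 105 · (1 − 1/3) · (1 − 1/5) · (1 − 1/7)
       = 105 · 48/105 = 48.

48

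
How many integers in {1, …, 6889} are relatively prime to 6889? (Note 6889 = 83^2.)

6806

φ(6889) = 6889 · (1 − 1/83)
       = 6889 · 82/83 = 6806.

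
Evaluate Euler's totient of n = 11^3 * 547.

φ(11^3) = 11^2·(11−1) = 121·10 = 1210.
φ(547) = 547 − 1 = 546.
φ(728057) = 1210 × 546 = 660660.

660660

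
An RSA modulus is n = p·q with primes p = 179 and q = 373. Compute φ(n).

66216

φ(66767) = 66767 · (1 − 1/179) · (1 − 1/373)
       = 66767 · 66216/66767 = 66216.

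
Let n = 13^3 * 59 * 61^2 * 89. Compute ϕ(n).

37884337920

φ(42927119287) = 42927119287 · (1 − 1/13) · (1 − 1/59) · (1 − 1/61) · (1 − 1/89)
       = 42927119287 · 3674880/4164043 = 37884337920.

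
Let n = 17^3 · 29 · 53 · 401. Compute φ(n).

2693017600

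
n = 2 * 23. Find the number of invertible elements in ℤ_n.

22

φ(46) = 46 · (1 − 1/2) · (1 − 1/23)
       = 46 · 22/46 = 22.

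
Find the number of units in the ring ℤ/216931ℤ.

172800

Factor 216931: 216931 = 11 · 13 · 37 · 41.
φ(11) = 11 − 1 = 10.
φ(13) = 13 − 1 = 12.
φ(37) = 37 − 1 = 36.
φ(41) = 41 − 1 = 40.
Since φ is multiplicative, φ(216931) = 10 · 12 · 36 · 40 = 172800.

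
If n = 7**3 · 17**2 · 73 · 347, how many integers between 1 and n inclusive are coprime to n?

φ(7^3) = 7^3 − 7^2 = 343 − 49 = 294.
φ(17^2) = 17^2 − 17^1 = 289 − 17 = 272.
φ(73) = 73 − 1 = 72.
φ(347) = 347 − 1 = 346.
Multiply: 294 · 272 · 72 · 346 = 1992162816.

1992162816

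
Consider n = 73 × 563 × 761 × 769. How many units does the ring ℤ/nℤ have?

23618027520

φ(24051504691) = 24051504691 · (1 − 1/73) · (1 − 1/563) · (1 − 1/761) · (1 − 1/769)
       = 24051504691 · 23618027520/24051504691 = 23618027520.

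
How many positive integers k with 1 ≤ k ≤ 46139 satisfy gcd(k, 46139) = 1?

Prime factorization: 46139 = 29 · 37 · 43.
φ(29) = 29 − 1 = 28.
φ(37) = 37 − 1 = 36.
φ(43) = 43 − 1 = 42.
Multiply: 28 · 36 · 42 = 42336.

42336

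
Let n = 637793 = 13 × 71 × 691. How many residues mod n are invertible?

φ(637793) = 637793 · (1 − 1/13) · (1 − 1/71) · (1 − 1/691)
       = 637793 · 579600/637793 = 579600.

579600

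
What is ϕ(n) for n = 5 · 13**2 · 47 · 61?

φ(5) = 5 − 1 = 4.
φ(13^2) = 13^1·(13−1) = 13·12 = 156.
φ(47) = 47 − 1 = 46.
φ(61) = 61 − 1 = 60.
φ(2422615) = 4 × 156 × 46 × 60 = 1722240.

1722240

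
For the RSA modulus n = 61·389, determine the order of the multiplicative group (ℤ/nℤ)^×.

φ(23729) = 23729 · (1 − 1/61) · (1 − 1/389)
       = 23729 · 23280/23729 = 23280.

23280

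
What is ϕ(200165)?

Factor 200165: 200165 = 5 * 7^2 * 19 * 43.
φ(5) = 5 − 1 = 4.
φ(7^2) = 7^1·(7−1) = 7·6 = 42.
φ(19) = 19 − 1 = 18.
φ(43) = 43 − 1 = 42.
Multiply: 4 · 42 · 18 · 42 = 127008.

127008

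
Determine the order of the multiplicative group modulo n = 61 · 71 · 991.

φ(4292021) = 4292021 · (1 − 1/61) · (1 − 1/71) · (1 − 1/991)
       = 4292021 · 4158000/4292021 = 4158000.

4158000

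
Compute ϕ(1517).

Prime factorization: 1517 = 37 · 41.
φ(37) = 37 − 1 = 36.
φ(41) = 41 − 1 = 40.
Since φ is multiplicative, φ(1517) = 36 · 40 = 1440.

1440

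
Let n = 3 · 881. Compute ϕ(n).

φ(3) = 3 − 1 = 2.
φ(881) = 881 − 1 = 880.
Since φ is multiplicative, φ(2643) = 2 · 880 = 1760.

1760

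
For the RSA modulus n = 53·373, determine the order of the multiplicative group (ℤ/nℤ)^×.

19344

For distinct primes, φ(pq) = (p−1)(q−1) = 52 × 372 = 19344.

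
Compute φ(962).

432

Prime factorization: 962 = 2 · 13 · 37.
φ(962) = 962 · (1 − 1/2) · (1 − 1/13) · (1 − 1/37)
       = 962 · 432/962 = 432.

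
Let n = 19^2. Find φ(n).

φ(361) = 361 · (1 − 1/19)
       = 361 · 18/19 = 342.

342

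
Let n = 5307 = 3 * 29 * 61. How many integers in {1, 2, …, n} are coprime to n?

φ(5307) = 5307 · (1 − 1/3) · (1 − 1/29) · (1 − 1/61)
       = 5307 · 3360/5307 = 3360.

3360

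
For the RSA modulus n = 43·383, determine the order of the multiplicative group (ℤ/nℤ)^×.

16044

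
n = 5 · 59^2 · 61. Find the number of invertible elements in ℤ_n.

821280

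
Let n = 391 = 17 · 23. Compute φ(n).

φ(17) = 17 − 1 = 16.
φ(23) = 23 − 1 = 22.
Multiply: 16 · 22 = 352.

352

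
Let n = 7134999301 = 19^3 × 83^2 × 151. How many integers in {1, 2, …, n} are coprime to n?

φ(7134999301) = 7134999301 · (1 − 1/19) · (1 − 1/83) · (1 − 1/151)
       = 7134999301 · 221400/238127 = 6633808200.

6633808200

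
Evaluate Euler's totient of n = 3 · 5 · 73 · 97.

55296

φ(3) = 3 − 1 = 2.
φ(5) = 5 − 1 = 4.
φ(73) = 73 − 1 = 72.
φ(97) = 97 − 1 = 96.
Since φ is multiplicative, φ(106215) = 2 · 4 · 72 · 96 = 55296.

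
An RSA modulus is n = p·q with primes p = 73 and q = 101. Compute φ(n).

φ(pq) = (p−1)(q−1) = 72 · 100 = 7200.

7200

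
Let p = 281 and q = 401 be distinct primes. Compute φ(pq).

For distinct primes, φ(pq) = (p−1)(q−1) = 280 × 400 = 112000.

112000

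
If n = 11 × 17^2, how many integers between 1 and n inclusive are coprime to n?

2720

φ(11) = 11 − 1 = 10.
φ(17^2) = 17^2 − 17^1 = 289 − 17 = 272.
φ(3179) = 10 × 272 = 2720.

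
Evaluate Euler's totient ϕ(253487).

207360

First factor: 253487 = 13 × 17 × 31 × 37.
φ(253487) = 253487 · (1 − 1/13) · (1 − 1/17) · (1 − 1/31) · (1 − 1/37)
       = 253487 · 207360/253487 = 207360.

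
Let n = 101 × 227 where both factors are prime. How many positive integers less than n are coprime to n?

22600

φ(22927) = 22927 · (1 − 1/101) · (1 − 1/227)
       = 22927 · 22600/22927 = 22600.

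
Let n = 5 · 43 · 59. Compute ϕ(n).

φ(12685) = 12685 · (1 − 1/5) · (1 − 1/43) · (1 − 1/59)
       = 12685 · 9744/12685 = 9744.

9744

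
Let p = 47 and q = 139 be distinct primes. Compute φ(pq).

6348

φ(n) = (p − 1)(q − 1) = (47−1)(139−1) = 46·138 = 6348.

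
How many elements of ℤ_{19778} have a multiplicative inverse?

Prime factorization: 19778 = 2 × 11 × 29 × 31.
φ(2) = 2 − 1 = 1.
φ(11) = 11 − 1 = 10.
φ(29) = 29 − 1 = 28.
φ(31) = 31 − 1 = 30.
Since φ is multiplicative, φ(19778) = 1 · 10 · 28 · 30 = 8400.

8400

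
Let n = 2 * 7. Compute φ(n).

6

φ(14) = 14 · (1 − 1/2) · (1 − 1/7)
       = 14 · 6/14 = 6.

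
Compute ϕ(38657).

35280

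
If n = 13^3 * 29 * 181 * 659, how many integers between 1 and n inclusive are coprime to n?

6725496960

φ(13^3) = 13^3 − 13^2 = 2197 − 169 = 2028.
φ(29) = 29 − 1 = 28.
φ(181) = 181 − 1 = 180.
φ(659) = 659 − 1 = 658.
Multiply: 2028 · 28 · 180 · 658 = 6725496960.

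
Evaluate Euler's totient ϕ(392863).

332640

Factor 392863: 392863 = 19 × 23 × 29 × 31.
φ(392863) = 392863 · (1 − 1/19) · (1 − 1/23) · (1 − 1/29) · (1 − 1/31)
       = 392863 · 332640/392863 = 332640.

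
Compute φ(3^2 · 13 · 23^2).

36432

φ(61893) = 61893 · (1 − 1/3) · (1 − 1/13) · (1 − 1/23)
       = 61893 · 528/897 = 36432.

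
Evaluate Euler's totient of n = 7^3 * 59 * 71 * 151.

179046000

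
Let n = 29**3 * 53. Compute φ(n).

1224496

φ(29^3) = 29^2·(29−1) = 841·28 = 23548.
φ(53) = 53 − 1 = 52.
φ(1292617) = 23548 × 52 = 1224496.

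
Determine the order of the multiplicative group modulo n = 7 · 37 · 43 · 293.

φ(3263141) = 3263141 · (1 − 1/7) · (1 − 1/37) · (1 − 1/43) · (1 − 1/293)
       = 3263141 · 2649024/3263141 = 2649024.

2649024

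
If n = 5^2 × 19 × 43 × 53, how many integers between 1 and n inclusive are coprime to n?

786240

φ(5^2) = 5^1·(5−1) = 5·4 = 20.
φ(19) = 19 − 1 = 18.
φ(43) = 43 − 1 = 42.
φ(53) = 53 − 1 = 52.
Multiply: 20 · 18 · 42 · 52 = 786240.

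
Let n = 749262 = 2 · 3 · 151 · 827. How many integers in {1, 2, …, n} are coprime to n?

247800

φ(749262) = 749262 · (1 − 1/2) · (1 − 1/3) · (1 − 1/151) · (1 − 1/827)
       = 749262 · 247800/749262 = 247800.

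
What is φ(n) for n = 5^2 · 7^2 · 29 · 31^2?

φ(34139525) = 34139525 · (1 − 1/5) · (1 − 1/7) · (1 − 1/29) · (1 − 1/31)
       = 34139525 · 20160/31465 = 21873600.

21873600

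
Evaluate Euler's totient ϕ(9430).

3520

Factor 9430: 9430 = 2 · 5 · 23 · 41.
φ(9430) = 9430 · (1 − 1/2) · (1 − 1/5) · (1 − 1/23) · (1 − 1/41)
       = 9430 · 3520/9430 = 3520.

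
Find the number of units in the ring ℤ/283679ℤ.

230400

283679 = 11 · 17 · 37 · 41.
φ(283679) = 283679 · (1 − 1/11) · (1 − 1/17) · (1 − 1/37) · (1 − 1/41)
       = 283679 · 230400/283679 = 230400.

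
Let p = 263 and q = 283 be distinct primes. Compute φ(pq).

73884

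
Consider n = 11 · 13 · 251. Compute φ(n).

30000

φ(11) = 11 − 1 = 10.
φ(13) = 13 − 1 = 12.
φ(251) = 251 − 1 = 250.
φ(35893) = 10 × 12 × 250 = 30000.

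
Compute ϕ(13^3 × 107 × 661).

141878880

φ(13^3) = 13^2·(13−1) = 169·12 = 2028.
φ(107) = 107 − 1 = 106.
φ(661) = 661 − 1 = 660.
φ(155387219) = 2028 × 106 × 660 = 141878880.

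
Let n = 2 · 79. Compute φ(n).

78

φ(158) = 158 · (1 − 1/2) · (1 − 1/79)
       = 158 · 78/158 = 78.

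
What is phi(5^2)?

20

φ(25) = 25 · (1 − 1/5)
       = 25 · 4/5 = 20.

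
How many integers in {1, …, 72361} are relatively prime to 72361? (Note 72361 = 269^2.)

φ(269^2) = 269^1·(269−1) = 269·268 = 72092.

72092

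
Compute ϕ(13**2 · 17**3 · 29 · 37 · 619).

φ(551472473539) = 551472473539 · (1 − 1/13) · (1 − 1/17) · (1 − 1/29) · (1 − 1/37) · (1 − 1/619)
       = 551472473539 · 119605248/146785327 = 449356916736.

449356916736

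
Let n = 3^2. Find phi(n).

6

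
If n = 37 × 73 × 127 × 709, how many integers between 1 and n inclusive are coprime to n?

231227136

φ(243206143) = 243206143 · (1 − 1/37) · (1 − 1/73) · (1 − 1/127) · (1 − 1/709)
       = 243206143 · 231227136/243206143 = 231227136.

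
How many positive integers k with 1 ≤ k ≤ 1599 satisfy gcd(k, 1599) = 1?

960

First factor: 1599 = 3 · 13 · 41.
φ(1599) = 1599 · (1 − 1/3) · (1 − 1/13) · (1 − 1/41)
       = 1599 · 960/1599 = 960.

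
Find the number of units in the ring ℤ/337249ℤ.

277200

First factor: 337249 = 11 × 23 × 31 × 43.
φ(11) = 11 − 1 = 10.
φ(23) = 23 − 1 = 22.
φ(31) = 31 − 1 = 30.
φ(43) = 43 − 1 = 42.
φ(337249) = 10 × 22 × 30 × 42 = 277200.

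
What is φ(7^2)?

42

φ(7^2) = 7^1·(7−1) = 7·6 = 42.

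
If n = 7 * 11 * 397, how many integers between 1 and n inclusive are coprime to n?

23760

φ(7) = 7 − 1 = 6.
φ(11) = 11 − 1 = 10.
φ(397) = 397 − 1 = 396.
Multiply: 6 · 10 · 396 = 23760.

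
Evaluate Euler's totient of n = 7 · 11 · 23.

1320

φ(1771) = 1771 · (1 − 1/7) · (1 − 1/11) · (1 − 1/23)
       = 1771 · 1320/1771 = 1320.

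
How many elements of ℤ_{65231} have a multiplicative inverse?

60480

First factor: 65231 = 37 · 41 · 43.
φ(37) = 37 − 1 = 36.
φ(41) = 41 − 1 = 40.
φ(43) = 43 − 1 = 42.
φ(65231) = 36 × 40 × 42 = 60480.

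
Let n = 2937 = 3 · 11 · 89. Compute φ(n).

φ(3) = 3 − 1 = 2.
φ(11) = 11 − 1 = 10.
φ(89) = 89 − 1 = 88.
φ(2937) = 2 × 10 × 88 = 1760.

1760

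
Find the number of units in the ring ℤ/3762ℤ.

3762 = 2 × 3^2 × 11 × 19.
φ(3762) = 3762 · (1 − 1/2) · (1 − 1/3) · (1 − 1/11) · (1 − 1/19)
       = 3762 · 360/1254 = 1080.

1080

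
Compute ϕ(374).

374 = 2 × 11 × 17.
φ(2) = 2 − 1 = 1.
φ(11) = 11 − 1 = 10.
φ(17) = 17 − 1 = 16.
Since φ is multiplicative, φ(374) = 1 · 10 · 16 = 160.

160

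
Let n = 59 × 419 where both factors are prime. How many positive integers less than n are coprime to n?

φ(pq) = (p−1)(q−1) = 58 · 418 = 24244.

24244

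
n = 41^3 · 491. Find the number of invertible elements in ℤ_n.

φ(41^3) = 41^3 − 41^2 = 68921 − 1681 = 67240.
φ(491) = 491 − 1 = 490.
φ(33840211) = 67240 × 490 = 32947600.

32947600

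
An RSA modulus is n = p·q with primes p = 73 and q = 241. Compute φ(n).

φ(73) = 73 − 1 = 72.
φ(241) = 241 − 1 = 240.
Since φ is multiplicative, φ(17593) = 72 · 240 = 17280.

17280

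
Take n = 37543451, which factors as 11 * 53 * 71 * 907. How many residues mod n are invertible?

32978400

φ(11) = 11 − 1 = 10.
φ(53) = 53 − 1 = 52.
φ(71) = 71 − 1 = 70.
φ(907) = 907 − 1 = 906.
Since φ is multiplicative, φ(37543451) = 10 · 52 · 70 · 906 = 32978400.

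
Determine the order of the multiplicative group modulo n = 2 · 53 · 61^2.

190320

φ(394426) = 394426 · (1 − 1/2) · (1 − 1/53) · (1 − 1/61)
       = 394426 · 3120/6466 = 190320.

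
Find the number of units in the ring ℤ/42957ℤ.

First factor: 42957 = 3^3 · 37 · 43.
φ(3^3) = 3^2·(3−1) = 9·2 = 18.
φ(37) = 37 − 1 = 36.
φ(43) = 43 − 1 = 42.
φ(42957) = 18 × 36 × 42 = 27216.

27216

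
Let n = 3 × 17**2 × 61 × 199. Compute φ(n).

φ(10524513) = 10524513 · (1 − 1/3) · (1 − 1/17) · (1 − 1/61) · (1 − 1/199)
       = 10524513 · 380160/619089 = 6462720.

6462720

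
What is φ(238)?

96

238 = 2 × 7 × 17.
φ(2) = 2 − 1 = 1.
φ(7) = 7 − 1 = 6.
φ(17) = 17 − 1 = 16.
Since φ is multiplicative, φ(238) = 1 · 6 · 16 = 96.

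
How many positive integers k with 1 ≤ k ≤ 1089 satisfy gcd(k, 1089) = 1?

660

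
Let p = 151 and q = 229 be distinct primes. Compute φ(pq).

34200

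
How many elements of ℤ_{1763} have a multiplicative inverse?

1680

First factor: 1763 = 41 · 43.
φ(41) = 41 − 1 = 40.
φ(43) = 43 − 1 = 42.
φ(1763) = 40 × 42 = 1680.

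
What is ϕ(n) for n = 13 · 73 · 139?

119232

φ(131911) = 131911 · (1 − 1/13) · (1 − 1/73) · (1 − 1/139)
       = 131911 · 119232/131911 = 119232.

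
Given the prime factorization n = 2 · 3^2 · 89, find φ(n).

φ(2) = 2 − 1 = 1.
φ(3^2) = 3^2 − 3^1 = 9 − 3 = 6.
φ(89) = 89 − 1 = 88.
φ(1602) = 1 × 6 × 88 = 528.

528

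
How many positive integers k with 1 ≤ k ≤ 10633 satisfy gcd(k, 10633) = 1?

10633 = 7**3 × 31.
φ(10633) = 10633 · (1 − 1/7) · (1 − 1/31)
       = 10633 · 180/217 = 8820.

8820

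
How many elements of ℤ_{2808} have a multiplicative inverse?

2808 = 2^3 × 3^3 × 13.
φ(2808) = 2808 · (1 − 1/2) · (1 − 1/3) · (1 − 1/13)
       = 2808 · 24/78 = 864.

864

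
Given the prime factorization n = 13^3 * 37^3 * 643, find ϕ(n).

φ(13^3) = 13^3 − 13^2 = 2197 − 169 = 2028.
φ(37^3) = 37^2·(37−1) = 1369·36 = 49284.
φ(643) = 643 − 1 = 642.
Since φ is multiplicative, φ(71556024163) = 2028 · 49284 · 642 = 64166585184.

64166585184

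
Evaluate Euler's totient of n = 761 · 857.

φ(652177) = 652177 · (1 − 1/761) · (1 − 1/857)
       = 652177 · 650560/652177 = 650560.

650560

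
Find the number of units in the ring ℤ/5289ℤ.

Prime factorization: 5289 = 3 * 41 * 43.
φ(3) = 3 − 1 = 2.
φ(41) = 41 − 1 = 40.
φ(43) = 43 − 1 = 42.
Since φ is multiplicative, φ(5289) = 2 · 40 · 42 = 3360.

3360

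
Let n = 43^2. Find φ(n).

1806

φ(43^2) = 43^1·(43−1) = 43·42 = 1806.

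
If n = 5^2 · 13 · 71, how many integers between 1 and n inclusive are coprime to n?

16800

φ(23075) = 23075 · (1 − 1/5) · (1 − 1/13) · (1 − 1/71)
       = 23075 · 3360/4615 = 16800.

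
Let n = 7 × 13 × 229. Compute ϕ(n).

φ(7) = 7 − 1 = 6.
φ(13) = 13 − 1 = 12.
φ(229) = 229 − 1 = 228.
Multiply: 6 · 12 · 228 = 16416.

16416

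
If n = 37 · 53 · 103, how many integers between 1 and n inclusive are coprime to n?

φ(37) = 37 − 1 = 36.
φ(53) = 53 − 1 = 52.
φ(103) = 103 − 1 = 102.
Since φ is multiplicative, φ(201983) = 36 · 52 · 102 = 190944.

190944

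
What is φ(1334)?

616

Factor 1334: 1334 = 2 · 23 · 29.
φ(1334) = 1334 · (1 − 1/2) · (1 − 1/23) · (1 − 1/29)
       = 1334 · 616/1334 = 616.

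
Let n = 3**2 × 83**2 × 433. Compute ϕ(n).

φ(3^2) = 3^2 − 3^1 = 9 − 3 = 6.
φ(83^2) = 83^2 − 83^1 = 6889 − 83 = 6806.
φ(433) = 433 − 1 = 432.
φ(26846433) = 6 × 6806 × 432 = 17641152.

17641152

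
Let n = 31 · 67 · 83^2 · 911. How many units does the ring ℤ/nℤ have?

φ(31) = 31 − 1 = 30.
φ(67) = 67 − 1 = 66.
φ(83^2) = 83^1·(83−1) = 83·82 = 6806.
φ(911) = 911 − 1 = 910.
φ(13035000683) = 30 × 66 × 6806 × 910 = 12263050800.

12263050800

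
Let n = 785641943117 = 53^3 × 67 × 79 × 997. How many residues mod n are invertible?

748950231744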